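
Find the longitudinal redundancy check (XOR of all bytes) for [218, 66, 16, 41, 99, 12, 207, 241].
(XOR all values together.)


XOR chain: 218 ^ 66 ^ 16 ^ 41 ^ 99 ^ 12 ^ 207 ^ 241 = 240

240


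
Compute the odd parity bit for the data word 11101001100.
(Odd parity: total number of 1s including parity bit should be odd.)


Number of 1s in data: 6
Parity bit: 1

1


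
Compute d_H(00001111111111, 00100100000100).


XOR: 00101011111011
Count of 1s: 9

9


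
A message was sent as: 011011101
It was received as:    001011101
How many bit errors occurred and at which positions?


XOR: 010000000

1 error(s) at position(s): 1


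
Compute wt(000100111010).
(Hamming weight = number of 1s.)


Counting 1s in 000100111010

5


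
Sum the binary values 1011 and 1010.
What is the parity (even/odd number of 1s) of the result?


1011 = 11
1010 = 10
Sum = 21 = 10101
1s count = 3

odd parity (3 ones in 10101)


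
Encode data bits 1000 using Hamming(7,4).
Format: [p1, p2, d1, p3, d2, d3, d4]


Parity bits: p1=1, p2=1, p3=0

1110000


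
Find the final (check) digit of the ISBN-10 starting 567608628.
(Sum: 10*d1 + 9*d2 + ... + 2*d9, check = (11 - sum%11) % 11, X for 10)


Weighted sum: 288
288 mod 11 = 2

Check digit: 9


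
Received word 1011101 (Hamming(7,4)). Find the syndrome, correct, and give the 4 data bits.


Syndrome = 4: error at position 4

Data: 1101 (corrected bit 4)


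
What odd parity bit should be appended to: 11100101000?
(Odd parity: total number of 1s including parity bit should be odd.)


Number of 1s in data: 5
Parity bit: 0

0


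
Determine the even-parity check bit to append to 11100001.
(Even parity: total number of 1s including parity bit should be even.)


Number of 1s in data: 4
Parity bit: 0

0


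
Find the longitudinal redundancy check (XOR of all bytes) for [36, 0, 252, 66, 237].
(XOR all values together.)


XOR chain: 36 ^ 0 ^ 252 ^ 66 ^ 237 = 119

119


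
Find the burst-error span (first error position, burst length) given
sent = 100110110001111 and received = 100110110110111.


XOR: 000000000111000

Burst at position 9, length 3


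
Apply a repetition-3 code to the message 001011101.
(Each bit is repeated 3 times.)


Each bit -> 3 copies

000000111000111111111000111


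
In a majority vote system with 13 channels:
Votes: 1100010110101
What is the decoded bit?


Ones: 7 out of 13
Threshold: 7

1 (7/13 voted 1)


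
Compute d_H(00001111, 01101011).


XOR: 01100100
Count of 1s: 3

3


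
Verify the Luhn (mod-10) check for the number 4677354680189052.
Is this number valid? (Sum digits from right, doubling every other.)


Luhn sum = 80
80 mod 10 = 0

Valid (Luhn sum mod 10 = 0)


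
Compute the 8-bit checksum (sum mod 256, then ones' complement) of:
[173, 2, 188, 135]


Sum = 498 mod 256 = 242
Complement = 13

13


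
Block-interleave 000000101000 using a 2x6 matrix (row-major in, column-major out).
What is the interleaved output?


Matrix:
  000000
  101000
Read columns: 010001000000

010001000000


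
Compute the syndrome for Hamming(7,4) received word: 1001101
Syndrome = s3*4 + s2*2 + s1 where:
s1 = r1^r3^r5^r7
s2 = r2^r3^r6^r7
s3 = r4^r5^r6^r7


s1=1, s2=1, s3=1

Syndrome = 7 (error at position 7)


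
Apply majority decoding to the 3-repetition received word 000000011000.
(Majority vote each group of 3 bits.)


Groups: 000, 000, 011, 000
Majority votes: 0010

0010


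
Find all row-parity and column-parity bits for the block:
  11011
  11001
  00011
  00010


Row parities: 0101
Column parities: 00011

Row P: 0101, Col P: 00011, Corner: 0


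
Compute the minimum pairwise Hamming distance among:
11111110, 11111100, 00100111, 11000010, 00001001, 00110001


Comparing all pairs, minimum distance: 1
Can detect 0 errors, correct 0 errors

1


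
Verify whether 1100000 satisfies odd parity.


Number of 1s: 2

No, parity error (2 ones)


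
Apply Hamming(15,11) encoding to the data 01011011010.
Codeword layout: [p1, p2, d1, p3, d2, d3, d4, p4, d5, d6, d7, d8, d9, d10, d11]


Parity bits: p1=0, p2=1, p3=0, p4=0

010010101011010


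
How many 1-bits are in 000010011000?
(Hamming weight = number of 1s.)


Counting 1s in 000010011000

3


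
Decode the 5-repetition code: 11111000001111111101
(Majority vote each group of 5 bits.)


Groups: 11111, 00000, 11111, 11101
Majority votes: 1011

1011


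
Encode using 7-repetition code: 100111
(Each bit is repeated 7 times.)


Each bit -> 7 copies

111111100000000000000111111111111111111111


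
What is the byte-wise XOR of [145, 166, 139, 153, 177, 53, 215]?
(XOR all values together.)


XOR chain: 145 ^ 166 ^ 139 ^ 153 ^ 177 ^ 53 ^ 215 = 118

118


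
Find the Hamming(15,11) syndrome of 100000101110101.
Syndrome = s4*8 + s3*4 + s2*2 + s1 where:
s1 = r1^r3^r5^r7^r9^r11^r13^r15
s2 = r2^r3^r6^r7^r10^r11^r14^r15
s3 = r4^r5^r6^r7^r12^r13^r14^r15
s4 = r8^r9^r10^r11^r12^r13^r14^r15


s1=0, s2=0, s3=1, s4=1

Syndrome = 12 (error at position 12)


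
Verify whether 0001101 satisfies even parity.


Number of 1s: 3

No, parity error (3 ones)


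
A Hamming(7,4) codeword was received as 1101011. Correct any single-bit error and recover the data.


Syndrome = 6: error at position 6

Data: 0001 (corrected bit 6)


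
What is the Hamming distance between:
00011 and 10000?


XOR: 10011
Count of 1s: 3

3


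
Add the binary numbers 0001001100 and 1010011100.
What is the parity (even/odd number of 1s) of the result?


0001001100 = 76
1010011100 = 668
Sum = 744 = 1011101000
1s count = 5

odd parity (5 ones in 1011101000)


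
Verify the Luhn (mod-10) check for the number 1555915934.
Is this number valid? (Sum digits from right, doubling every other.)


Luhn sum = 43
43 mod 10 = 3

Invalid (Luhn sum mod 10 = 3)


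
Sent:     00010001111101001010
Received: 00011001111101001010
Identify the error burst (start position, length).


XOR: 00001000000000000000

Burst at position 4, length 1


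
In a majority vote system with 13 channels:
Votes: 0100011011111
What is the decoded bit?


Ones: 8 out of 13
Threshold: 7

1 (8/13 voted 1)


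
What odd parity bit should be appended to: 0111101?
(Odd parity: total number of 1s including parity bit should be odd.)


Number of 1s in data: 5
Parity bit: 0

0


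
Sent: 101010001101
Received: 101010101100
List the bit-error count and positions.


XOR: 000000100001

2 error(s) at position(s): 6, 11


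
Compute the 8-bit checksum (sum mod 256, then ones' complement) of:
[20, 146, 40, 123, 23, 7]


Sum = 359 mod 256 = 103
Complement = 152

152


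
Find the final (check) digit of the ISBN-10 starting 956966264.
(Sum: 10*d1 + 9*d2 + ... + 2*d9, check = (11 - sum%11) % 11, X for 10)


Weighted sum: 346
346 mod 11 = 5

Check digit: 6


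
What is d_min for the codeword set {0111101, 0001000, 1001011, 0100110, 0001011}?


Comparing all pairs, minimum distance: 1
Can detect 0 errors, correct 0 errors

1


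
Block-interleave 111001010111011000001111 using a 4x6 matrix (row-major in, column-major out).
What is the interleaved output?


Matrix:
  111001
  010111
  011000
  001111
Read columns: 100011101011010101011101

100011101011010101011101


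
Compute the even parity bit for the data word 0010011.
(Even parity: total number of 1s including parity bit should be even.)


Number of 1s in data: 3
Parity bit: 1

1


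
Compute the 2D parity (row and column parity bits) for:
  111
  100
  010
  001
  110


Row parities: 11110
Column parities: 110

Row P: 11110, Col P: 110, Corner: 0


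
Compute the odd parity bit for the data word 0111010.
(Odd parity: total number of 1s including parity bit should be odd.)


Number of 1s in data: 4
Parity bit: 1

1


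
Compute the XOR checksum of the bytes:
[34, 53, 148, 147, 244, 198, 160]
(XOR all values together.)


XOR chain: 34 ^ 53 ^ 148 ^ 147 ^ 244 ^ 198 ^ 160 = 130

130


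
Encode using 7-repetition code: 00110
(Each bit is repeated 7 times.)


Each bit -> 7 copies

00000000000000111111111111110000000


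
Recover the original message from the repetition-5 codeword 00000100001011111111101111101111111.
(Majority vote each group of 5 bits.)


Groups: 00000, 10000, 10111, 11111, 10111, 11011, 11111
Majority votes: 0011111

0011111


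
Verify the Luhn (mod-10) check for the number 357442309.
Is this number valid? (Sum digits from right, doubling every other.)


Luhn sum = 39
39 mod 10 = 9

Invalid (Luhn sum mod 10 = 9)


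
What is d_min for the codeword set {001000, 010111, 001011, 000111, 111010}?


Comparing all pairs, minimum distance: 1
Can detect 0 errors, correct 0 errors

1


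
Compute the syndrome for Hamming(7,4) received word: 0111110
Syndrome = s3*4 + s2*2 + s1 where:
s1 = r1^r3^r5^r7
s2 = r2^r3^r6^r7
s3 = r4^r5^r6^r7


s1=0, s2=1, s3=1

Syndrome = 6 (error at position 6)


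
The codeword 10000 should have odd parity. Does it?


Number of 1s: 1

Yes, parity is correct (1 ones)


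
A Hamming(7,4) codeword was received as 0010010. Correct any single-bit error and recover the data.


Syndrome = 5: error at position 5

Data: 1110 (corrected bit 5)


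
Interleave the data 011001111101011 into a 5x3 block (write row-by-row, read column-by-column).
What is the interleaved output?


Matrix:
  011
  001
  111
  101
  011
Read columns: 001101010111111

001101010111111


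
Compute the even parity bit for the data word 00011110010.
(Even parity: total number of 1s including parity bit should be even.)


Number of 1s in data: 5
Parity bit: 1

1


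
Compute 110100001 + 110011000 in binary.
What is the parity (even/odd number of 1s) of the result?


110100001 = 417
110011000 = 408
Sum = 825 = 1100111001
1s count = 6

even parity (6 ones in 1100111001)


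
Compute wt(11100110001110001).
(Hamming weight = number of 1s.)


Counting 1s in 11100110001110001

9


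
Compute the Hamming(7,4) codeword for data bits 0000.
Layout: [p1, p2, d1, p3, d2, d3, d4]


Parity bits: p1=0, p2=0, p3=0

0000000


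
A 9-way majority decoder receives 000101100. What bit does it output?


Ones: 3 out of 9
Threshold: 5

0 (3/9 voted 1)


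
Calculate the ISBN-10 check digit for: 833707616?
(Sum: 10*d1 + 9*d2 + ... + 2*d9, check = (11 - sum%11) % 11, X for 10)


Weighted sum: 254
254 mod 11 = 1

Check digit: X


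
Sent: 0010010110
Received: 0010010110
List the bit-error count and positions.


XOR: 0000000000

0 errors (received matches sent)


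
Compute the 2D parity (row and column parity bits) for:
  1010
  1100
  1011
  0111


Row parities: 0011
Column parities: 1010

Row P: 0011, Col P: 1010, Corner: 0


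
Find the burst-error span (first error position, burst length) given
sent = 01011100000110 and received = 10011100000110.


XOR: 11000000000000

Burst at position 0, length 2


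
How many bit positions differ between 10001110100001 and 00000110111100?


XOR: 10001000011101
Count of 1s: 6

6


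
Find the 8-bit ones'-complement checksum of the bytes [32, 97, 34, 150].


Sum = 313 mod 256 = 57
Complement = 198

198


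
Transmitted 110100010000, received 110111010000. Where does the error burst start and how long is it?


XOR: 000011000000

Burst at position 4, length 2


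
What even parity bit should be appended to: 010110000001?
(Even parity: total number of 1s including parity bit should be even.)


Number of 1s in data: 4
Parity bit: 0

0


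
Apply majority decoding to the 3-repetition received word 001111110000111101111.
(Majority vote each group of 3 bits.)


Groups: 001, 111, 110, 000, 111, 101, 111
Majority votes: 0110111

0110111


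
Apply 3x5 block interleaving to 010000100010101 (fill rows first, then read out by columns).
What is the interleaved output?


Matrix:
  01000
  01000
  10101
Read columns: 001110001000001

001110001000001


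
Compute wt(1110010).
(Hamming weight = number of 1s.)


Counting 1s in 1110010

4


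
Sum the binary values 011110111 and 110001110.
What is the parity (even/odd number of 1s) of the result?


011110111 = 247
110001110 = 398
Sum = 645 = 1010000101
1s count = 4

even parity (4 ones in 1010000101)


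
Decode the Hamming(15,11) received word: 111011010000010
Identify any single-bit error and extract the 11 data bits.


Syndrome = 5: error at position 5

Data: 10100000010 (corrected bit 5)


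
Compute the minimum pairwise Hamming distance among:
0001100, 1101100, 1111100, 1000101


Comparing all pairs, minimum distance: 1
Can detect 0 errors, correct 0 errors

1


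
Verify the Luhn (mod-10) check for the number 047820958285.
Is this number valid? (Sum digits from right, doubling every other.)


Luhn sum = 56
56 mod 10 = 6

Invalid (Luhn sum mod 10 = 6)


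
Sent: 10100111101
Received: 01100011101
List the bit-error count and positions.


XOR: 11000100000

3 error(s) at position(s): 0, 1, 5


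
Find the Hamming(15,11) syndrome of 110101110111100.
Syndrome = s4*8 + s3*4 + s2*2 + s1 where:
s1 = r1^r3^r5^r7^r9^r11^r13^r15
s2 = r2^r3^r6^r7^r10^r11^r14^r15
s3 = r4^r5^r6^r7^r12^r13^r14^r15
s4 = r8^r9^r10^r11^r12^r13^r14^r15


s1=0, s2=1, s3=1, s4=1

Syndrome = 14 (error at position 14)


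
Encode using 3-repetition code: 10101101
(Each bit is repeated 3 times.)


Each bit -> 3 copies

111000111000111111000111


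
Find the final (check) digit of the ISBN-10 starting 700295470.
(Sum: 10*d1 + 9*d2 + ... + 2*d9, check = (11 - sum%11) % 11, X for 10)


Weighted sum: 200
200 mod 11 = 2

Check digit: 9


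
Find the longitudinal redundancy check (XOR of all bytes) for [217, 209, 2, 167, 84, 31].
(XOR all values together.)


XOR chain: 217 ^ 209 ^ 2 ^ 167 ^ 84 ^ 31 = 230

230


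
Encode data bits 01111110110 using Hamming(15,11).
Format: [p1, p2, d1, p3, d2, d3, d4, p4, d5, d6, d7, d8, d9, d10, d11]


Parity bits: p1=1, p2=1, p3=1, p4=1

110111111110110


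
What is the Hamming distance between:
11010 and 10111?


XOR: 01101
Count of 1s: 3

3


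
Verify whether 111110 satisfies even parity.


Number of 1s: 5

No, parity error (5 ones)


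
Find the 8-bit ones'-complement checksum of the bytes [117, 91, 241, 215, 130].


Sum = 794 mod 256 = 26
Complement = 229

229


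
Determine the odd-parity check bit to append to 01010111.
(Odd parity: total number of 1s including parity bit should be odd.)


Number of 1s in data: 5
Parity bit: 0

0


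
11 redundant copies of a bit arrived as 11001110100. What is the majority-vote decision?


Ones: 6 out of 11
Threshold: 6

1 (6/11 voted 1)


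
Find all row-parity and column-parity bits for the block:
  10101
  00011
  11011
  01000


Row parities: 1001
Column parities: 00101

Row P: 1001, Col P: 00101, Corner: 0


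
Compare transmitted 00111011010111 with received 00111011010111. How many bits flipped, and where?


XOR: 00000000000000

0 errors (received matches sent)


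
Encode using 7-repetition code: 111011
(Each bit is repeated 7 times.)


Each bit -> 7 copies

111111111111111111111000000011111111111111


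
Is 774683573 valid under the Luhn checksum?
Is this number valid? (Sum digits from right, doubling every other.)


Luhn sum = 46
46 mod 10 = 6

Invalid (Luhn sum mod 10 = 6)


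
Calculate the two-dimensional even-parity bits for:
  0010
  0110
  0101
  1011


Row parities: 1001
Column parities: 1010

Row P: 1001, Col P: 1010, Corner: 0


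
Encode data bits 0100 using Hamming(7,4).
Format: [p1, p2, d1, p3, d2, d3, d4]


Parity bits: p1=1, p2=0, p3=1

1001100


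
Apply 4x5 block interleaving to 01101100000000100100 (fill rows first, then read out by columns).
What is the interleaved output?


Matrix:
  01101
  10000
  00001
  00100
Read columns: 01001000100100001010

01001000100100001010


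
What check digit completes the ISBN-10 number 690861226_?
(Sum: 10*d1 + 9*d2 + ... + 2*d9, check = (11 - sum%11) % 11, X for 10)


Weighted sum: 264
264 mod 11 = 0

Check digit: 0


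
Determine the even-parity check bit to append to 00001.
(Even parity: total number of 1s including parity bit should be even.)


Number of 1s in data: 1
Parity bit: 1

1


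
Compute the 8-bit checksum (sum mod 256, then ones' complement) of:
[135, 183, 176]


Sum = 494 mod 256 = 238
Complement = 17

17


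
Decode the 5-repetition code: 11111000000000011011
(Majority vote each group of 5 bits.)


Groups: 11111, 00000, 00000, 11011
Majority votes: 1001

1001


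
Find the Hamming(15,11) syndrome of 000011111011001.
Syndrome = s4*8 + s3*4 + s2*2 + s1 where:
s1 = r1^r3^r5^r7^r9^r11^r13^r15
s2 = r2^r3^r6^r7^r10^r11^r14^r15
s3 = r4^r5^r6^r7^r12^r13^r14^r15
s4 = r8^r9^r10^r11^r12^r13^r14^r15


s1=1, s2=0, s3=1, s4=1

Syndrome = 13 (error at position 13)


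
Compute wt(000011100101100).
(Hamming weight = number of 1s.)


Counting 1s in 000011100101100

6


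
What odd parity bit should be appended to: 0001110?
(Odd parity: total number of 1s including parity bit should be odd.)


Number of 1s in data: 3
Parity bit: 0

0


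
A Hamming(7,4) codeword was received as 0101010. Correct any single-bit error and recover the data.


Syndrome = 0: no error detected

Data: 0010 (no errors)


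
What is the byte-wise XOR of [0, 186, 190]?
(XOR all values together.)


XOR chain: 0 ^ 186 ^ 190 = 4

4


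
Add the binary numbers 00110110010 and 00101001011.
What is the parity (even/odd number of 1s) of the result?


00110110010 = 434
00101001011 = 331
Sum = 765 = 1011111101
1s count = 8

even parity (8 ones in 1011111101)


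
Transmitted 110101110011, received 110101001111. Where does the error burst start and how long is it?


XOR: 000000111100

Burst at position 6, length 4


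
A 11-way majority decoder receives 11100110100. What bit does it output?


Ones: 6 out of 11
Threshold: 6

1 (6/11 voted 1)


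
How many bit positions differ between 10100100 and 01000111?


XOR: 11100011
Count of 1s: 5

5


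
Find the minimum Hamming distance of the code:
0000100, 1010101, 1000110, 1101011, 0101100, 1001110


Comparing all pairs, minimum distance: 1
Can detect 0 errors, correct 0 errors

1


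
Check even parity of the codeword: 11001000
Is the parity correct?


Number of 1s: 3

No, parity error (3 ones)


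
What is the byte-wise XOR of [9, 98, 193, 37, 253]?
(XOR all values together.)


XOR chain: 9 ^ 98 ^ 193 ^ 37 ^ 253 = 114

114


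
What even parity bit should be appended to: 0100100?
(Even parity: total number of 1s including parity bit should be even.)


Number of 1s in data: 2
Parity bit: 0

0


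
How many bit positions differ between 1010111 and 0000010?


XOR: 1010101
Count of 1s: 4

4


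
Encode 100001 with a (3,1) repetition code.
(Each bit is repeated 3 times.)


Each bit -> 3 copies

111000000000000111


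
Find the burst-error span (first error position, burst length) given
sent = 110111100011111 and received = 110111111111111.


XOR: 000000011100000

Burst at position 7, length 3


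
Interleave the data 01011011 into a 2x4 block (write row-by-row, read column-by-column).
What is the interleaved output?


Matrix:
  0101
  1011
Read columns: 01100111

01100111


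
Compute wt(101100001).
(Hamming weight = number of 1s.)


Counting 1s in 101100001

4


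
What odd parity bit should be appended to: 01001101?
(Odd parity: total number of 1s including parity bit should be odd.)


Number of 1s in data: 4
Parity bit: 1

1


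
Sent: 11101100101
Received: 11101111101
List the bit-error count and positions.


XOR: 00000011000

2 error(s) at position(s): 6, 7


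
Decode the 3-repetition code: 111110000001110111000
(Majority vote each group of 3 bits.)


Groups: 111, 110, 000, 001, 110, 111, 000
Majority votes: 1100110

1100110


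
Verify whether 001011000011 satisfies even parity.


Number of 1s: 5

No, parity error (5 ones)


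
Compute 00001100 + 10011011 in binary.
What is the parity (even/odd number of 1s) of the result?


00001100 = 12
10011011 = 155
Sum = 167 = 10100111
1s count = 5

odd parity (5 ones in 10100111)


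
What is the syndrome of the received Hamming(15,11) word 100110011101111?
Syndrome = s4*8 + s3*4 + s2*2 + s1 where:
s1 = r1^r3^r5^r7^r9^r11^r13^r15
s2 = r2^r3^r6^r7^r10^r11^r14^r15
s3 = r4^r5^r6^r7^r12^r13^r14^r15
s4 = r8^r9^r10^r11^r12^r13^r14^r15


s1=1, s2=1, s3=0, s4=1

Syndrome = 11 (error at position 11)


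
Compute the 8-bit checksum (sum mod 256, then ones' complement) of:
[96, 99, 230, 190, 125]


Sum = 740 mod 256 = 228
Complement = 27

27


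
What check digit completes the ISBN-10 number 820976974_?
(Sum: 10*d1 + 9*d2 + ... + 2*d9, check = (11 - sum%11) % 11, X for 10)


Weighted sum: 298
298 mod 11 = 1

Check digit: X


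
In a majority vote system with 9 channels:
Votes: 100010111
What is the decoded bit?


Ones: 5 out of 9
Threshold: 5

1 (5/9 voted 1)


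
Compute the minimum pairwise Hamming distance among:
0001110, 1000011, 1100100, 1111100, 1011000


Comparing all pairs, minimum distance: 2
Can detect 1 errors, correct 0 errors

2


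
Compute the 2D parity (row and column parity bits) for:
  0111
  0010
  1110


Row parities: 111
Column parities: 1011

Row P: 111, Col P: 1011, Corner: 1


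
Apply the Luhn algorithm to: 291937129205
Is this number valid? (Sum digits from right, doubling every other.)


Luhn sum = 57
57 mod 10 = 7

Invalid (Luhn sum mod 10 = 7)


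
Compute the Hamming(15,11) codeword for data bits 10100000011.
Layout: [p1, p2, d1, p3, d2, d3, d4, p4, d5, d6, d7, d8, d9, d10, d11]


Parity bits: p1=0, p2=0, p3=1, p4=0

001101000000011


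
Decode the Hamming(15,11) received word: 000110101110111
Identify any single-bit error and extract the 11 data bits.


Syndrome = 2: error at position 2

Data: 01011110111 (corrected bit 2)


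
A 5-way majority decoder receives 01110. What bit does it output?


Ones: 3 out of 5
Threshold: 3

1 (3/5 voted 1)


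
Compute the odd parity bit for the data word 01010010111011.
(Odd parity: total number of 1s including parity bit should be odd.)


Number of 1s in data: 8
Parity bit: 1

1


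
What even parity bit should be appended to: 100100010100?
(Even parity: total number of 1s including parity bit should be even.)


Number of 1s in data: 4
Parity bit: 0

0


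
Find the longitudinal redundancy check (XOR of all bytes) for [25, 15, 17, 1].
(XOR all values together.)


XOR chain: 25 ^ 15 ^ 17 ^ 1 = 6

6


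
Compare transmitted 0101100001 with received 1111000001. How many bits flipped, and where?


XOR: 1010100000

3 error(s) at position(s): 0, 2, 4


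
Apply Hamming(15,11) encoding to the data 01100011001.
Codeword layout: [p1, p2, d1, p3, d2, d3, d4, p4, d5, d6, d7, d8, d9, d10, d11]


Parity bits: p1=1, p2=1, p3=0, p4=1

110011010011001


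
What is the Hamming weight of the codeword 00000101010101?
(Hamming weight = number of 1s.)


Counting 1s in 00000101010101

5


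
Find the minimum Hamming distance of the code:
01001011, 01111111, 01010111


Comparing all pairs, minimum distance: 2
Can detect 1 errors, correct 0 errors

2


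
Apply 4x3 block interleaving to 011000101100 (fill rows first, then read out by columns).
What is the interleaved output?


Matrix:
  011
  000
  101
  100
Read columns: 001110001010

001110001010


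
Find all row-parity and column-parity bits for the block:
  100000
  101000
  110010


Row parities: 101
Column parities: 111010

Row P: 101, Col P: 111010, Corner: 0


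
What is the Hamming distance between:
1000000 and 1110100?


XOR: 0110100
Count of 1s: 3

3


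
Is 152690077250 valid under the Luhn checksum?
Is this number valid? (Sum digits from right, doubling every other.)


Luhn sum = 41
41 mod 10 = 1

Invalid (Luhn sum mod 10 = 1)


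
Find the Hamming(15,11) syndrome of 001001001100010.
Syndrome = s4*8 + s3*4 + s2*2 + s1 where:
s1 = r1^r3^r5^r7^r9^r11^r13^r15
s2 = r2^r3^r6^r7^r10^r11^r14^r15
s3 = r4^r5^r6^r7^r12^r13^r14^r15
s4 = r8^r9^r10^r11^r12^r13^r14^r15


s1=0, s2=0, s3=0, s4=1

Syndrome = 8 (error at position 8)


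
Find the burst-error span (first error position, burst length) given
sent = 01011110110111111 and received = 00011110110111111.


XOR: 01000000000000000

Burst at position 1, length 1


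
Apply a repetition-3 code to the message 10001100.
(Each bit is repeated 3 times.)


Each bit -> 3 copies

111000000000111111000000


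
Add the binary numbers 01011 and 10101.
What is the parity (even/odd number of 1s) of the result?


01011 = 11
10101 = 21
Sum = 32 = 100000
1s count = 1

odd parity (1 ones in 100000)


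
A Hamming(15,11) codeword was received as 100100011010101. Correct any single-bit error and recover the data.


Syndrome = 13: error at position 13

Data: 00001010001 (corrected bit 13)


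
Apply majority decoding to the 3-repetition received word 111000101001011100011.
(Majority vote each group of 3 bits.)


Groups: 111, 000, 101, 001, 011, 100, 011
Majority votes: 1010101

1010101


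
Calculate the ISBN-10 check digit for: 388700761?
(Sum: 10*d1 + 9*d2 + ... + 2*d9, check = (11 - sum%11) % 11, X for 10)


Weighted sum: 263
263 mod 11 = 10

Check digit: 1


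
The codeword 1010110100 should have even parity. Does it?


Number of 1s: 5

No, parity error (5 ones)


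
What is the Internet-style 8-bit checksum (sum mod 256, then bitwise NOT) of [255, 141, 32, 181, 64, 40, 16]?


Sum = 729 mod 256 = 217
Complement = 38

38


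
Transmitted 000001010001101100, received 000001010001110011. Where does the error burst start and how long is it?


XOR: 000000000000011111

Burst at position 13, length 5


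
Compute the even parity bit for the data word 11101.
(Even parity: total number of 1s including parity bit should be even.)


Number of 1s in data: 4
Parity bit: 0

0


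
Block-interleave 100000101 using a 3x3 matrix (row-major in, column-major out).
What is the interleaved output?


Matrix:
  100
  000
  101
Read columns: 101000001

101000001


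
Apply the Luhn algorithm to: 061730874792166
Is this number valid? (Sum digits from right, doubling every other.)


Luhn sum = 57
57 mod 10 = 7

Invalid (Luhn sum mod 10 = 7)


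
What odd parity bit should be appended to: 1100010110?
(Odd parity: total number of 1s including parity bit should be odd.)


Number of 1s in data: 5
Parity bit: 0

0


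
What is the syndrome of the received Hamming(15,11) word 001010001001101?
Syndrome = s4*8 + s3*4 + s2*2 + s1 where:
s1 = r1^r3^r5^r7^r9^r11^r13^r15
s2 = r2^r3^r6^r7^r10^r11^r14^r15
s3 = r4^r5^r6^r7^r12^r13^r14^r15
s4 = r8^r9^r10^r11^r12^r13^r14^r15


s1=1, s2=0, s3=0, s4=0

Syndrome = 1 (error at position 1)


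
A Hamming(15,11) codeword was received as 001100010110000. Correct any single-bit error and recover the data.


Syndrome = 14: error at position 14

Data: 10000110010 (corrected bit 14)


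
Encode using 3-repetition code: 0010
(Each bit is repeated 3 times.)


Each bit -> 3 copies

000000111000


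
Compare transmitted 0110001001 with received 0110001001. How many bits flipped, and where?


XOR: 0000000000

0 errors (received matches sent)


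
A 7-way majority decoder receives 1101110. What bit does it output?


Ones: 5 out of 7
Threshold: 4

1 (5/7 voted 1)


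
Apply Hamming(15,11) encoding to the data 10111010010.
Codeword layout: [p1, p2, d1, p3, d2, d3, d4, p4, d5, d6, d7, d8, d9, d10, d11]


Parity bits: p1=0, p2=1, p3=1, p4=1

011101111010010


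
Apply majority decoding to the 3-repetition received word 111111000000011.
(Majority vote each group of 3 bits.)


Groups: 111, 111, 000, 000, 011
Majority votes: 11001

11001


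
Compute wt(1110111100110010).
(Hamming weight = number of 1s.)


Counting 1s in 1110111100110010

10


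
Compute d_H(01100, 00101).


XOR: 01001
Count of 1s: 2

2


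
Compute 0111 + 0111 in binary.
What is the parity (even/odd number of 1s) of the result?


0111 = 7
0111 = 7
Sum = 14 = 1110
1s count = 3

odd parity (3 ones in 1110)


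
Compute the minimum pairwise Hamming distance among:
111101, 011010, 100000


Comparing all pairs, minimum distance: 4
Can detect 3 errors, correct 1 errors

4


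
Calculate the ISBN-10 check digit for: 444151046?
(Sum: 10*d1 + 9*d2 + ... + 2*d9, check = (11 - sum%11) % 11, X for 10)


Weighted sum: 174
174 mod 11 = 9

Check digit: 2


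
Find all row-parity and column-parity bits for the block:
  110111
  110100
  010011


Row parities: 111
Column parities: 010000

Row P: 111, Col P: 010000, Corner: 1


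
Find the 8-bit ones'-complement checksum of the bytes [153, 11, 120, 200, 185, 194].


Sum = 863 mod 256 = 95
Complement = 160

160


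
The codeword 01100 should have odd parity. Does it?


Number of 1s: 2

No, parity error (2 ones)


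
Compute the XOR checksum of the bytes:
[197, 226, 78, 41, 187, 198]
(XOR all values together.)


XOR chain: 197 ^ 226 ^ 78 ^ 41 ^ 187 ^ 198 = 61

61


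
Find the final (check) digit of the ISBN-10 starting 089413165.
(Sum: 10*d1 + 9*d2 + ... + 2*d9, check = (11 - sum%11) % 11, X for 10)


Weighted sum: 225
225 mod 11 = 5

Check digit: 6


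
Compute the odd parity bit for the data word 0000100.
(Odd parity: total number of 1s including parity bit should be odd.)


Number of 1s in data: 1
Parity bit: 0

0


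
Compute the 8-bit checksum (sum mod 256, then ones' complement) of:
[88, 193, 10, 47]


Sum = 338 mod 256 = 82
Complement = 173

173


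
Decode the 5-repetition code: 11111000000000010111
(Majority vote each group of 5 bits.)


Groups: 11111, 00000, 00000, 10111
Majority votes: 1001

1001


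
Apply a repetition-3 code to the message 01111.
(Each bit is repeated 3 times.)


Each bit -> 3 copies

000111111111111


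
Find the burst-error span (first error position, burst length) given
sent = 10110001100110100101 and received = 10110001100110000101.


XOR: 00000000000000100000

Burst at position 14, length 1


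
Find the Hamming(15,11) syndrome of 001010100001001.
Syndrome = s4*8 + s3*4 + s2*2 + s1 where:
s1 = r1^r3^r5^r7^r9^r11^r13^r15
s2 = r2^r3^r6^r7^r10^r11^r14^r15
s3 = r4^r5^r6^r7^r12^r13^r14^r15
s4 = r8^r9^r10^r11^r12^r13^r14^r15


s1=0, s2=1, s3=0, s4=0

Syndrome = 2 (error at position 2)


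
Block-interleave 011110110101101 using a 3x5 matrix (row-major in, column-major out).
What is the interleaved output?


Matrix:
  01111
  01101
  01101
Read columns: 000111111100111

000111111100111


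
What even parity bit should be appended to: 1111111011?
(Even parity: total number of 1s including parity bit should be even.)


Number of 1s in data: 9
Parity bit: 1

1


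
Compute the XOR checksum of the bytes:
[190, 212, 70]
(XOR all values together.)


XOR chain: 190 ^ 212 ^ 70 = 44

44


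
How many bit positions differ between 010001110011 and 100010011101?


XOR: 110011101110
Count of 1s: 8

8


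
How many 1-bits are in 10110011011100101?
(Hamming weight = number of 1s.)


Counting 1s in 10110011011100101

10


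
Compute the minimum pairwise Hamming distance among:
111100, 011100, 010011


Comparing all pairs, minimum distance: 1
Can detect 0 errors, correct 0 errors

1


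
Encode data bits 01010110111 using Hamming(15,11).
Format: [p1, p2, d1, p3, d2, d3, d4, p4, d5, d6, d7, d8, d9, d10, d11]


Parity bits: p1=1, p2=1, p3=1, p4=1

110110110110111


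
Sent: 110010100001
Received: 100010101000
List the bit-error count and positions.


XOR: 010000001001

3 error(s) at position(s): 1, 8, 11


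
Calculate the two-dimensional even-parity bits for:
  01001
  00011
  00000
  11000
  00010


Row parities: 00001
Column parities: 10000

Row P: 00001, Col P: 10000, Corner: 1


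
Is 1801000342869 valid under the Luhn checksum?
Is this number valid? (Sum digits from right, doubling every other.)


Luhn sum = 44
44 mod 10 = 4

Invalid (Luhn sum mod 10 = 4)


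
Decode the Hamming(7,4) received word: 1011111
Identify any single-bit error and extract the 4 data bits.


Syndrome = 2: error at position 2

Data: 1111 (corrected bit 2)


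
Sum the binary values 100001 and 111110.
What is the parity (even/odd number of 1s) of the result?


100001 = 33
111110 = 62
Sum = 95 = 1011111
1s count = 6

even parity (6 ones in 1011111)


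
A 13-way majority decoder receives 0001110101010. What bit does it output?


Ones: 6 out of 13
Threshold: 7

0 (6/13 voted 1)


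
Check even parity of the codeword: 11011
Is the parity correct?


Number of 1s: 4

Yes, parity is correct (4 ones)


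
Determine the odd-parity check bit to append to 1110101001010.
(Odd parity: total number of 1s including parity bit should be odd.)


Number of 1s in data: 7
Parity bit: 0

0


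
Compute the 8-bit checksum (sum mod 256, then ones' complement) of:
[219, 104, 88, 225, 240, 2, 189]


Sum = 1067 mod 256 = 43
Complement = 212

212


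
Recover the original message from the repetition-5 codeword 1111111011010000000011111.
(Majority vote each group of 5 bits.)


Groups: 11111, 11011, 01000, 00000, 11111
Majority votes: 11001

11001


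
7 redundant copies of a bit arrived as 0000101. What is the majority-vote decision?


Ones: 2 out of 7
Threshold: 4

0 (2/7 voted 1)


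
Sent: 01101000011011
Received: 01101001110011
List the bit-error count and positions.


XOR: 00000001101000

3 error(s) at position(s): 7, 8, 10


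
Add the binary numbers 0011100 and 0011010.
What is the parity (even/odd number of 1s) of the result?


0011100 = 28
0011010 = 26
Sum = 54 = 110110
1s count = 4

even parity (4 ones in 110110)


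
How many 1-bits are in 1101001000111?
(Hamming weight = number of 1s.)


Counting 1s in 1101001000111

7


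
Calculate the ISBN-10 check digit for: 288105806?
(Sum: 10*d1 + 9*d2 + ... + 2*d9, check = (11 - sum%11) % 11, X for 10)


Weighted sum: 232
232 mod 11 = 1

Check digit: X


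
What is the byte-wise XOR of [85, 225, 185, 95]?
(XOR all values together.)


XOR chain: 85 ^ 225 ^ 185 ^ 95 = 82

82


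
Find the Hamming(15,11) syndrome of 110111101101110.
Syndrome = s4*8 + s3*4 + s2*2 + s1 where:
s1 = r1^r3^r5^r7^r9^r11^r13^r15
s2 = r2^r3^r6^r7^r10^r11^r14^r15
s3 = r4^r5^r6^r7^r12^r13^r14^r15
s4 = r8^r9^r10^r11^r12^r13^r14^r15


s1=1, s2=1, s3=1, s4=1

Syndrome = 15 (error at position 15)


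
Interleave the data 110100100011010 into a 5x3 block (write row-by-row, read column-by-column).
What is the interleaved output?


Matrix:
  110
  100
  100
  011
  010
Read columns: 111001001100010

111001001100010


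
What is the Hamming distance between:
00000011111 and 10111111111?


XOR: 10111100000
Count of 1s: 5

5


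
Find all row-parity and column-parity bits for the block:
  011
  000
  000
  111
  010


Row parities: 00011
Column parities: 110

Row P: 00011, Col P: 110, Corner: 0


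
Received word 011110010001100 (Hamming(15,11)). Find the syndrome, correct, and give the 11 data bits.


Syndrome = 9: error at position 9

Data: 11001001100 (corrected bit 9)


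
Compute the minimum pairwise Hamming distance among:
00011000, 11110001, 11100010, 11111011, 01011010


Comparing all pairs, minimum distance: 2
Can detect 1 errors, correct 0 errors

2


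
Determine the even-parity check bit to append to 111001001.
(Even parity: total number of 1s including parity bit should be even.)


Number of 1s in data: 5
Parity bit: 1

1


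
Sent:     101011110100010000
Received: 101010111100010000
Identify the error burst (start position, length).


XOR: 000001001000000000

Burst at position 5, length 4


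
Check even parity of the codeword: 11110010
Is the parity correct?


Number of 1s: 5

No, parity error (5 ones)


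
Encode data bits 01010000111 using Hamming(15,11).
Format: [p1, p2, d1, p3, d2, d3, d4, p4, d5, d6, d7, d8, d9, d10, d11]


Parity bits: p1=0, p2=1, p3=1, p4=1

010110110000111


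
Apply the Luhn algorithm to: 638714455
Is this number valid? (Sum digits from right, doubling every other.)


Luhn sum = 44
44 mod 10 = 4

Invalid (Luhn sum mod 10 = 4)


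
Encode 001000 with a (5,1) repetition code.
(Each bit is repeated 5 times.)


Each bit -> 5 copies

000000000011111000000000000000


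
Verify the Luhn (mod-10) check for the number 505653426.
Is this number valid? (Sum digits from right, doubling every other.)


Luhn sum = 38
38 mod 10 = 8

Invalid (Luhn sum mod 10 = 8)


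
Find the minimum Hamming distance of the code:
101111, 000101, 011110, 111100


Comparing all pairs, minimum distance: 2
Can detect 1 errors, correct 0 errors

2


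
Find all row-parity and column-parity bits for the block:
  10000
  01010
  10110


Row parities: 101
Column parities: 01100

Row P: 101, Col P: 01100, Corner: 0


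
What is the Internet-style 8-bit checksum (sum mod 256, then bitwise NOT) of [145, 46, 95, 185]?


Sum = 471 mod 256 = 215
Complement = 40

40


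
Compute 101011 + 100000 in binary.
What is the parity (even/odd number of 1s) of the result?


101011 = 43
100000 = 32
Sum = 75 = 1001011
1s count = 4

even parity (4 ones in 1001011)


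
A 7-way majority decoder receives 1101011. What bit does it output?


Ones: 5 out of 7
Threshold: 4

1 (5/7 voted 1)


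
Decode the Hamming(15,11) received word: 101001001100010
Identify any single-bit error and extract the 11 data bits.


Syndrome = 9: error at position 9

Data: 10100100010 (corrected bit 9)


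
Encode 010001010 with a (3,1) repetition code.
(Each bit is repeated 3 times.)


Each bit -> 3 copies

000111000000000111000111000


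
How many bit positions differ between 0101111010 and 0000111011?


XOR: 0101000001
Count of 1s: 3

3


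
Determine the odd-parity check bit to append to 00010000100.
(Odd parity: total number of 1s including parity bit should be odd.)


Number of 1s in data: 2
Parity bit: 1

1


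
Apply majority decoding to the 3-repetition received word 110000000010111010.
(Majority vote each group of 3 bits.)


Groups: 110, 000, 000, 010, 111, 010
Majority votes: 100010

100010


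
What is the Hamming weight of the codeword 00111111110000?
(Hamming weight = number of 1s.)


Counting 1s in 00111111110000

8


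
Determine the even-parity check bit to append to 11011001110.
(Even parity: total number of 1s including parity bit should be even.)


Number of 1s in data: 7
Parity bit: 1

1


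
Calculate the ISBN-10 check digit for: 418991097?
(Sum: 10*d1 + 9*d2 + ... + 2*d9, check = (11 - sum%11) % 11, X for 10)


Weighted sum: 276
276 mod 11 = 1

Check digit: X


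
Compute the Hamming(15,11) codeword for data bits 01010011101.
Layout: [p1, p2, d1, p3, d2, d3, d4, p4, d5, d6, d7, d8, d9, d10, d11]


Parity bits: p1=1, p2=1, p3=1, p4=0

110110100011101


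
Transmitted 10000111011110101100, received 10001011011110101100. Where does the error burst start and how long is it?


XOR: 00001100000000000000

Burst at position 4, length 2


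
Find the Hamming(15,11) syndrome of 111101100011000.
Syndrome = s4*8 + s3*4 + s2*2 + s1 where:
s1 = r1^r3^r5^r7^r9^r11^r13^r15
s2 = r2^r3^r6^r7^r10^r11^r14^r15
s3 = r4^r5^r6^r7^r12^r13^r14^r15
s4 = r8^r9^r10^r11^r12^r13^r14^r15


s1=0, s2=1, s3=0, s4=0

Syndrome = 2 (error at position 2)
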